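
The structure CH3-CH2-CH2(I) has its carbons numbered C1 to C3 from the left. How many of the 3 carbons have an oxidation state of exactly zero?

0

Tallying each carbon's bonds:
C1: 1C, 3H → 0 − 3 = -3
C2: 2C, 2H → 0 − 2 = -2
C3: 1C, 2H, 1I → 0 − 2 + 1 = -1
0 carbons meet the condition.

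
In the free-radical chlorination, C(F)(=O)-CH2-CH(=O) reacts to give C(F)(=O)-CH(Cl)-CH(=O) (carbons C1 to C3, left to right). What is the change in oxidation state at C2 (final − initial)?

Before: C2 has 2 bonds to C, 2 bonds to H → oxidation state -2.
After: C2 has 2 bonds to C, 1 bond to H, 1 bond to Cl → oxidation state 0.
Δ = 0 − (-2) = +2, so this is an oxidation at C2.

+2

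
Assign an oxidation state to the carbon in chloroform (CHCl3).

The carbon has one bond to H (-1), one bond to Cl (+1), one bond to Cl (+1), one bond to Cl (+1).
Oxidation state = -1 + 1 + 1 + 1 = +2.

+2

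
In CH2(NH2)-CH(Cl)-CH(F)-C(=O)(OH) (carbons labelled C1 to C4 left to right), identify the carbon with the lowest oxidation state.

C1

Tallying each carbon's bonds:
C1: 1C, 2H, 1N → 0 − 2 + 1 = -1
C2: 2C, 1H, 1Cl → 0 − 1 + 1 = 0
C3: 2C, 1H, 1F → 0 − 1 + 1 = 0
C4: 1C, 3O → 0 + 3 = +3
The most reduced carbon is C1 at -1.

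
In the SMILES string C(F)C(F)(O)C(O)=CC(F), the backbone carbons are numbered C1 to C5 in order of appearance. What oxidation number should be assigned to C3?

C3 has one bond to C (0), a double bond to C (2×0 = 0), one bond to O (+1).
Oxidation state = 0 + 0 + 1 = +1.

+1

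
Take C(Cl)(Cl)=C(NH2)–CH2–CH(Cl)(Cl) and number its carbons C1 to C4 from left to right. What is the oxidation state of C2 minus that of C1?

-1

C2: 3C, 1N → 0 + 1 = +1
C1: 2C, 2Cl → 0 + 2 = +2
Difference: +1 − (+2) = -1.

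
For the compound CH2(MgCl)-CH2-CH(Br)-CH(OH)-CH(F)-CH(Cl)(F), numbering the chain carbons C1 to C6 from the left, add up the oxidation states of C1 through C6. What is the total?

Tallying each carbon's bonds:
C1: 1C, 2H, 1Mg → 0 − 2 − 1 = -3
C2: 2C, 2H → 0 − 2 = -2
C3: 2C, 1H, 1Br → 0 − 1 + 1 = 0
C4: 2C, 1H, 1O → 0 − 1 + 1 = 0
C5: 2C, 1H, 1F → 0 − 1 + 1 = 0
C6: 1C, 1H, 1F, 1Cl → 0 − 1 + 1 + 1 = +1
Sum = -3 − 2 + 0 + 0 + 0 + 1 = -4.

-4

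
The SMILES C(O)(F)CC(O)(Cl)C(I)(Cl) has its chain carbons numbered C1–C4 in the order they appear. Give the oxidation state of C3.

+2

Each bond to a more electronegative atom (O, N, halogen) counts +1, each bond to a less electronegative atom (H, metal, B, Si) counts −1, and each C–C bond counts 0.
C3 has one bond to C (0), one bond to C (0), one bond to O (+1), one bond to Cl (+1).
Oxidation state = 0 + 0 + 1 + 1 = +2.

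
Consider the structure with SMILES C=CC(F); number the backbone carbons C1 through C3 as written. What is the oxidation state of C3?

C3 has one bond to C (0), one bond to H (-1), one bond to H (-1), one bond to F (+1).
Oxidation state = 0 − 1 − 1 + 1 = -1.

-1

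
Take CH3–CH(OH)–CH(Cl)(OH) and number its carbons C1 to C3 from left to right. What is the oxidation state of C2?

Each bond to a more electronegative atom (O, N, halogen) counts +1, each bond to a less electronegative atom (H, metal, B, Si) counts −1, and each C–C bond counts 0.
C2 has one bond to C (0), one bond to C (0), one bond to H (-1), one bond to O (+1).
Oxidation state = 0 + 0 − 1 + 1 = 0.

0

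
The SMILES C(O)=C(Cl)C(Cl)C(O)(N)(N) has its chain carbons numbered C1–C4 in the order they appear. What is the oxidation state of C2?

Bonds to more-electronegative neighbours contribute +1 each, bonds to H or metals contribute −1 each, and C–C bonds contribute 0.
C2 has a double bond to C (2×0 = 0), one bond to C (0), one bond to Cl (+1).
Oxidation state = 0 + 0 + 1 = +1.

+1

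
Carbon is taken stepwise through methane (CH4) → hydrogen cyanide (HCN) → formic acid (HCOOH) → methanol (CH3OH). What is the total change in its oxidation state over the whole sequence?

Carbon oxidation states along the series — methane: -4, hydrogen cyanide: +2, formic acid: +2, methanol: -2.
Net change = -2 − (-4) = +2.

+2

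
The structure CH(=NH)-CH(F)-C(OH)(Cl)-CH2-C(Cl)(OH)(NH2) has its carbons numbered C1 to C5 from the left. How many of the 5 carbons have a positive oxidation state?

3

Tallying each carbon's bonds:
C1: 1C, 1H, 2N → 0 − 1 + 2 = +1
C2: 2C, 1H, 1F → 0 − 1 + 1 = 0
C3: 2C, 1O, 1Cl → 0 + 1 + 1 = +2
C4: 2C, 2H → 0 − 2 = -2
C5: 1C, 1O, 1N, 1Cl → 0 + 1 + 1 + 1 = +3
3 carbons (C1, C3, C5) meet the condition.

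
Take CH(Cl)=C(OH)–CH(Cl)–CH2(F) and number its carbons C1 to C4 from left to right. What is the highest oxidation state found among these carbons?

Tallying each carbon's bonds:
C1: 2C, 1H, 1Cl → 0 − 1 + 1 = 0
C2: 3C, 1O → 0 + 1 = +1
C3: 2C, 1H, 1Cl → 0 − 1 + 1 = 0
C4: 1C, 2H, 1F → 0 − 2 + 1 = -1
The highest value is +1.

+1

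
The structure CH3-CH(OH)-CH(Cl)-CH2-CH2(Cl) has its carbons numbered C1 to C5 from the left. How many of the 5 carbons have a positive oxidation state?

Assign +1 per bond to O/N/halogen, −1 per bond to H or an electropositive element, and 0 per bond to carbon. Tallying each carbon:
C1: 1C, 3H → 0 − 3 = -3
C2: 2C, 1H, 1O → 0 − 1 + 1 = 0
C3: 2C, 1H, 1Cl → 0 − 1 + 1 = 0
C4: 2C, 2H → 0 − 2 = -2
C5: 1C, 2H, 1Cl → 0 − 2 + 1 = -1
0 carbons meet the condition.

0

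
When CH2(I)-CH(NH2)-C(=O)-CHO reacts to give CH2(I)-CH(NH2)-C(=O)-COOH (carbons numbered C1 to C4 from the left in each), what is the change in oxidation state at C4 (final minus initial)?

Before: C4 has 1 bond to C, 1 bond to H, 2 bonds to O → oxidation state +1.
After: C4 has 1 bond to C, 3 bonds to O → oxidation state +3.
Δ = +3 − (+1) = +2, so this is an oxidation at C4.

+2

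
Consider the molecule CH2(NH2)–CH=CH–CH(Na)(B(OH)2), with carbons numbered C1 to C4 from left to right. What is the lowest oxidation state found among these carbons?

-3

Bonds to more-electronegative neighbours contribute +1 each, bonds to H or metals contribute −1 each, and C–C bonds contribute 0. Tallying each carbon:
C1: 1C, 2H, 1N → 0 − 2 + 1 = -1
C2: 3C, 1H → 0 − 1 = -1
C3: 3C, 1H → 0 − 1 = -1
C4: 1C, 1H, 1Na, 1B → 0 − 1 − 1 − 1 = -3
The lowest value is -3.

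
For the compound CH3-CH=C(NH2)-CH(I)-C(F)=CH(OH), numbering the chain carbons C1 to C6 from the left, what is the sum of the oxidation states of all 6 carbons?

Tallying each carbon's bonds:
C1: 1C, 3H → 0 − 3 = -3
C2: 3C, 1H → 0 − 1 = -1
C3: 3C, 1N → 0 + 1 = +1
C4: 2C, 1H, 1I → 0 − 1 + 1 = 0
C5: 3C, 1F → 0 + 1 = +1
C6: 2C, 1H, 1O → 0 − 1 + 1 = 0
Sum = -3 − 1 + 1 + 0 + 1 + 0 = -2.

-2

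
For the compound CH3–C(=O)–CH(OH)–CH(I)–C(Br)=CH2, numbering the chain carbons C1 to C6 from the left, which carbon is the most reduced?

C1

Bonds to more-electronegative neighbours contribute +1 each, bonds to H or metals contribute −1 each, and C–C bonds contribute 0. Tallying each carbon:
C1: 1C, 3H → 0 − 3 = -3
C2: 2C, 2O → 0 + 2 = +2
C3: 2C, 1H, 1O → 0 − 1 + 1 = 0
C4: 2C, 1H, 1I → 0 − 1 + 1 = 0
C5: 3C, 1Br → 0 + 1 = +1
C6: 2C, 2H → 0 − 2 = -2
The most reduced carbon is C1 at -3.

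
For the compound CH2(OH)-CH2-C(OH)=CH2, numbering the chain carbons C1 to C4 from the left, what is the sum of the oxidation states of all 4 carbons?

-4

Assign +1 per bond to O/N/halogen, −1 per bond to H or an electropositive element, and 0 per bond to carbon. Tallying each carbon:
C1: 1C, 2H, 1O → 0 − 2 + 1 = -1
C2: 2C, 2H → 0 − 2 = -2
C3: 3C, 1O → 0 + 1 = +1
C4: 2C, 2H → 0 − 2 = -2
Sum = -1 − 2 + 1 − 2 = -4.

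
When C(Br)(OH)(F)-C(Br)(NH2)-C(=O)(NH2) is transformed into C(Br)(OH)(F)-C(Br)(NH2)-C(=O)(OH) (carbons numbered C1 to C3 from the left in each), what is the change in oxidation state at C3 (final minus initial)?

0

Before: C3 has 1 bond to C, 2 bonds to O, 1 bond to N → oxidation state +3.
After: C3 has 1 bond to C, 3 bonds to O → oxidation state +3.
Δ = +3 − (+3) = 0, so no net redox change at C3.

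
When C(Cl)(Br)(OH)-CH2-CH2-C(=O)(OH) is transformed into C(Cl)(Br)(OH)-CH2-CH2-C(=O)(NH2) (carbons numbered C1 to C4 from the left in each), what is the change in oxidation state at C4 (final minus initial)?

0

Before: C4 has 1 bond to C, 3 bonds to O → oxidation state +3.
After: C4 has 1 bond to C, 2 bonds to O, 1 bond to N → oxidation state +3.
Δ = +3 − (+3) = 0, so no net redox change at C4.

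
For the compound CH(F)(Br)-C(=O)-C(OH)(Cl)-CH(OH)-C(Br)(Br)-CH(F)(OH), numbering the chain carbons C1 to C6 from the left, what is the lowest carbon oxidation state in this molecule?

Count +1 for every bond to an atom more electronegative than carbon and −1 for every bond to one less electronegative; C–C bonds are 0. Tallying each carbon:
C1: 1C, 1H, 1F, 1Br → 0 − 1 + 1 + 1 = +1
C2: 2C, 2O → 0 + 2 = +2
C3: 2C, 1O, 1Cl → 0 + 1 + 1 = +2
C4: 2C, 1H, 1O → 0 − 1 + 1 = 0
C5: 2C, 2Br → 0 + 2 = +2
C6: 1C, 1H, 1O, 1F → 0 − 1 + 1 + 1 = +1
The lowest value is 0.

0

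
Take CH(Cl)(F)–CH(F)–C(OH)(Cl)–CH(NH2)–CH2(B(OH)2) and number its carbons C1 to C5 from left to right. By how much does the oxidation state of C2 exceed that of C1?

-1

C2: 2C, 1H, 1F → 0 − 1 + 1 = 0
C1: 1C, 1H, 1F, 1Cl → 0 − 1 + 1 + 1 = +1
Difference: 0 − (+1) = -1.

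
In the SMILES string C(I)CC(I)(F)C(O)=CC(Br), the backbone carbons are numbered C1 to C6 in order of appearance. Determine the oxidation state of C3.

C3 has one bond to C (0), one bond to C (0), one bond to I (+1), one bond to F (+1).
Oxidation state = 0 + 0 + 1 + 1 = +2.

+2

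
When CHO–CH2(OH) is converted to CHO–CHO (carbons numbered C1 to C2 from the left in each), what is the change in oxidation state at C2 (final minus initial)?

Before: C2 has 1 bond to C, 2 bonds to H, 1 bond to O → oxidation state -1.
After: C2 has 1 bond to C, 1 bond to H, 2 bonds to O → oxidation state +1.
Δ = +1 − (-1) = +2, so this is an oxidation at C2.

+2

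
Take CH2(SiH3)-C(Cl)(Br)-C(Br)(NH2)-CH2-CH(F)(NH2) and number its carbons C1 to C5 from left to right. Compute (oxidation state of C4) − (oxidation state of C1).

+1

C4: 2C, 2H → 0 − 2 = -2
C1: 1C, 2H, 1Si → 0 − 2 − 1 = -3
Difference: -2 − (-3) = +1.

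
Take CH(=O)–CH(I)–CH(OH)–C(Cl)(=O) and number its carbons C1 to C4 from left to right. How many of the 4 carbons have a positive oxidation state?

Each bond to a more electronegative atom (O, N, halogen) counts +1, each bond to a less electronegative atom (H, metal, B, Si) counts −1, and each C–C bond counts 0. Tallying each carbon:
C1: 1C, 1H, 2O → 0 − 1 + 2 = +1
C2: 2C, 1H, 1I → 0 − 1 + 1 = 0
C3: 2C, 1H, 1O → 0 − 1 + 1 = 0
C4: 1C, 2O, 1Cl → 0 + 2 + 1 = +3
2 carbons (C1, C4) meet the condition.

2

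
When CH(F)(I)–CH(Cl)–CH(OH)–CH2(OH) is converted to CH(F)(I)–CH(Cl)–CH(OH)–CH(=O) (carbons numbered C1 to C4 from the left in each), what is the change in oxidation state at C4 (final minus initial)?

+2

Before: C4 has 1 bond to C, 2 bonds to H, 1 bond to O → oxidation state -1.
After: C4 has 1 bond to C, 1 bond to H, 2 bonds to O → oxidation state +1.
Δ = +1 − (-1) = +2, so this is an oxidation at C4.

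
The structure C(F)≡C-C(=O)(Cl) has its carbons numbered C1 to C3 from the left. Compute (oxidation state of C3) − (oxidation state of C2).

+3

C3: 1C, 2O, 1Cl → 0 + 2 + 1 = +3
C2: 4C → 0 = 0
Difference: +3 − (0) = +3.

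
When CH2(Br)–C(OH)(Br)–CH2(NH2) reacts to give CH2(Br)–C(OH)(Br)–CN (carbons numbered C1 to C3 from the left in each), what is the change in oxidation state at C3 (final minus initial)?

+4

Before: C3 has 1 bond to C, 2 bonds to H, 1 bond to N → oxidation state -1.
After: C3 has 1 bond to C, 3 bonds to N → oxidation state +3.
Δ = +3 − (-1) = +4, so this is an oxidation at C3.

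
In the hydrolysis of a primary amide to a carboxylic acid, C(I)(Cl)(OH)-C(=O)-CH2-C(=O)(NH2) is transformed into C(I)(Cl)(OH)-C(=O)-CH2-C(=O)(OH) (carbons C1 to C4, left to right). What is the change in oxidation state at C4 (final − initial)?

Before: C4 has 1 bond to C, 2 bonds to O, 1 bond to N → oxidation state +3.
After: C4 has 1 bond to C, 3 bonds to O → oxidation state +3.
Δ = +3 − (+3) = 0, so no net redox change at C4.

0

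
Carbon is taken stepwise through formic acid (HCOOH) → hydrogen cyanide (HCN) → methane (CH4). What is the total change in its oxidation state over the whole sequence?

-6

Carbon oxidation states along the series — formic acid: +2, hydrogen cyanide: +2, methane: -4.
Net change = -4 − (+2) = -6.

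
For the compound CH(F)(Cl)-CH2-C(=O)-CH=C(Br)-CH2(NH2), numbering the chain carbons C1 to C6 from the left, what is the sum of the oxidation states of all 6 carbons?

Tallying each carbon's bonds:
C1: 1C, 1H, 1F, 1Cl → 0 − 1 + 1 + 1 = +1
C2: 2C, 2H → 0 − 2 = -2
C3: 2C, 2O → 0 + 2 = +2
C4: 3C, 1H → 0 − 1 = -1
C5: 3C, 1Br → 0 + 1 = +1
C6: 1C, 2H, 1N → 0 − 2 + 1 = -1
Sum = +1 − 2 + 2 − 1 + 1 − 1 = 0.

0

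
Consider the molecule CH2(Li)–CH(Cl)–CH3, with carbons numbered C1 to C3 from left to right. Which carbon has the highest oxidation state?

Tallying each carbon's bonds:
C1: 1C, 2H, 1Li → 0 − 2 − 1 = -3
C2: 2C, 1H, 1Cl → 0 − 1 + 1 = 0
C3: 1C, 3H → 0 − 3 = -3
The most oxidised carbon is C2 at 0.

C2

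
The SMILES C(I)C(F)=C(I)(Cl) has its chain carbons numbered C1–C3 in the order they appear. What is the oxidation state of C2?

+1

C2 has one bond to C (0), a double bond to C (2×0 = 0), one bond to F (+1).
Oxidation state = 0 + 0 + 1 = +1.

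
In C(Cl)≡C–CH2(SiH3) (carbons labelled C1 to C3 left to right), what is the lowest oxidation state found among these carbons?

-3

Bonds to more-electronegative neighbours contribute +1 each, bonds to H or metals contribute −1 each, and C–C bonds contribute 0. Tallying each carbon:
C1: 3C, 1Cl → 0 + 1 = +1
C2: 4C → 0 = 0
C3: 1C, 2H, 1Si → 0 − 2 − 1 = -3
The lowest value is -3.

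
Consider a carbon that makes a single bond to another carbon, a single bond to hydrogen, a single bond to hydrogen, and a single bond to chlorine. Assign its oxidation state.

-1

Assign +1 per bond to O/N/halogen, −1 per bond to H or an electropositive element, and 0 per bond to carbon.
The carbon has one bond to C (0), one bond to Cl (+1), one bond to H (-1), one bond to H (-1).
Oxidation state = 0 + 1 − 1 − 1 = -1.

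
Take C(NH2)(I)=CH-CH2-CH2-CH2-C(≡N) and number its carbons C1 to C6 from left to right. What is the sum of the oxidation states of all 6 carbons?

Tallying each carbon's bonds:
C1: 2C, 1N, 1I → 0 + 1 + 1 = +2
C2: 3C, 1H → 0 − 1 = -1
C3: 2C, 2H → 0 − 2 = -2
C4: 2C, 2H → 0 − 2 = -2
C5: 2C, 2H → 0 − 2 = -2
C6: 1C, 3N → 0 + 3 = +3
Sum = +2 − 1 − 2 − 2 − 2 + 3 = -2.

-2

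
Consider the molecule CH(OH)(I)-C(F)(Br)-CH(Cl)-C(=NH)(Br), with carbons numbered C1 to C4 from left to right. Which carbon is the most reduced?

Bonds to more-electronegative neighbours contribute +1 each, bonds to H or metals contribute −1 each, and C–C bonds contribute 0. Tallying each carbon:
C1: 1C, 1H, 1O, 1I → 0 − 1 + 1 + 1 = +1
C2: 2C, 1F, 1Br → 0 + 1 + 1 = +2
C3: 2C, 1H, 1Cl → 0 − 1 + 1 = 0
C4: 1C, 2N, 1Br → 0 + 2 + 1 = +3
The most reduced carbon is C3 at 0.

C3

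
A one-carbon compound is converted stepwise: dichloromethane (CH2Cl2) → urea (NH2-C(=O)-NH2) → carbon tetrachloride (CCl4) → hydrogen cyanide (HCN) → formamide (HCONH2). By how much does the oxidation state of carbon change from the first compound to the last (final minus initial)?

+2

Carbon oxidation states along the series — dichloromethane: 0, urea: +4, carbon tetrachloride: +4, hydrogen cyanide: +2, formamide: +2.
Net change = +2 − (0) = +2.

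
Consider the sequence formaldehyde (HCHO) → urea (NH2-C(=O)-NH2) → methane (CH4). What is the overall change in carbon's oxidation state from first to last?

-4

Carbon oxidation states along the series — formaldehyde: 0, urea: +4, methane: -4.
Net change = -4 − (0) = -4.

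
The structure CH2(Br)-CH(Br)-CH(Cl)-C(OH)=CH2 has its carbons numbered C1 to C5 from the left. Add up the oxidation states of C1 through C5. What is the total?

Count +1 for every bond to an atom more electronegative than carbon and −1 for every bond to one less electronegative; C–C bonds are 0. Tallying each carbon:
C1: 1C, 2H, 1Br → 0 − 2 + 1 = -1
C2: 2C, 1H, 1Br → 0 − 1 + 1 = 0
C3: 2C, 1H, 1Cl → 0 − 1 + 1 = 0
C4: 3C, 1O → 0 + 1 = +1
C5: 2C, 2H → 0 − 2 = -2
Sum = -1 + 0 + 0 + 1 − 2 = -2.

-2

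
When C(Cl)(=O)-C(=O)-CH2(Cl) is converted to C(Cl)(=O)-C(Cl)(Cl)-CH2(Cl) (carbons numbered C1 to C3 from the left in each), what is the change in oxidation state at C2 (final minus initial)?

Before: C2 has 2 bonds to C, 2 bonds to O → oxidation state +2.
After: C2 has 2 bonds to C, 2 bonds to Cl → oxidation state +2.
Δ = +2 − (+2) = 0, so no net redox change at C2.

0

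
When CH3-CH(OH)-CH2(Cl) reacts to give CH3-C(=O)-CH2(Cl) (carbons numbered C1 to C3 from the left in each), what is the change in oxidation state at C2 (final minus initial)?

+2

Before: C2 has 2 bonds to C, 1 bond to H, 1 bond to O → oxidation state 0.
After: C2 has 2 bonds to C, 2 bonds to O → oxidation state +2.
Δ = +2 − (0) = +2, so this is an oxidation at C2.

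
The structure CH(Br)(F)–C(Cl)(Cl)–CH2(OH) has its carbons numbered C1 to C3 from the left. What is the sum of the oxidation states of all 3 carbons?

+2

Bonds to more-electronegative neighbours contribute +1 each, bonds to H or metals contribute −1 each, and C–C bonds contribute 0. Tallying each carbon:
C1: 1C, 1H, 1F, 1Br → 0 − 1 + 1 + 1 = +1
C2: 2C, 2Cl → 0 + 2 = +2
C3: 1C, 2H, 1O → 0 − 2 + 1 = -1
Sum = +1 + 2 − 1 = +2.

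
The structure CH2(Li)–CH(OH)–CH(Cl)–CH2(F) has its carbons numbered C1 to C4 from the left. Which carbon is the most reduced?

C1

Bonds to more-electronegative neighbours contribute +1 each, bonds to H or metals contribute −1 each, and C–C bonds contribute 0. Tallying each carbon:
C1: 1C, 2H, 1Li → 0 − 2 − 1 = -3
C2: 2C, 1H, 1O → 0 − 1 + 1 = 0
C3: 2C, 1H, 1Cl → 0 − 1 + 1 = 0
C4: 1C, 2H, 1F → 0 − 2 + 1 = -1
The most reduced carbon is C1 at -3.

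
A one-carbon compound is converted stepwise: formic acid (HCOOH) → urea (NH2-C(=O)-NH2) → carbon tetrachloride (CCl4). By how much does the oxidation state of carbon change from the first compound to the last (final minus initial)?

+2

Carbon oxidation states along the series — formic acid: +2, urea: +4, carbon tetrachloride: +4.
Net change = +4 − (+2) = +2.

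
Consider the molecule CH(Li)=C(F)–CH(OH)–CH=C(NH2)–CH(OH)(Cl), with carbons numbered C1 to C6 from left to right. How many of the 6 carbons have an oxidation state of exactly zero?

1

Tallying each carbon's bonds:
C1: 2C, 1H, 1Li → 0 − 1 − 1 = -2
C2: 3C, 1F → 0 + 1 = +1
C3: 2C, 1H, 1O → 0 − 1 + 1 = 0
C4: 3C, 1H → 0 − 1 = -1
C5: 3C, 1N → 0 + 1 = +1
C6: 1C, 1H, 1O, 1Cl → 0 − 1 + 1 + 1 = +1
1 carbon (C3) meets the condition.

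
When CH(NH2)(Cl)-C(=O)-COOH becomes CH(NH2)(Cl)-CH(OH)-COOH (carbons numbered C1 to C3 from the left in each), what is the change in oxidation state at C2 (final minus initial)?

Before: C2 has 2 bonds to C, 2 bonds to O → oxidation state +2.
After: C2 has 2 bonds to C, 1 bond to H, 1 bond to O → oxidation state 0.
Δ = 0 − (+2) = -2, so this is a reduction at C2.

-2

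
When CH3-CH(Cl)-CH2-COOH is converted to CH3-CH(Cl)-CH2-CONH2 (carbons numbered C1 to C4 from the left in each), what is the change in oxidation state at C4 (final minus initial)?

Before: C4 has 1 bond to C, 3 bonds to O → oxidation state +3.
After: C4 has 1 bond to C, 2 bonds to O, 1 bond to N → oxidation state +3.
Δ = +3 − (+3) = 0, so no net redox change at C4.

0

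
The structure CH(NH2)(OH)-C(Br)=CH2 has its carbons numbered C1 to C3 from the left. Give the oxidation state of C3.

-2

C3 has a double bond to C (2×0 = 0), one bond to H (-1), one bond to H (-1).
Oxidation state = 0 − 1 − 1 = -2.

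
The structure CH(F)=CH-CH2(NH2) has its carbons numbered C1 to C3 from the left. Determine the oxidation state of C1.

0

C1 has a double bond to C (2×0 = 0), one bond to H (-1), one bond to F (+1).
Oxidation state = 0 − 1 + 1 = 0.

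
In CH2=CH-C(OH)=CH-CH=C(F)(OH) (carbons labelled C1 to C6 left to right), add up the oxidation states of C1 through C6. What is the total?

Tallying each carbon's bonds:
C1: 2C, 2H → 0 − 2 = -2
C2: 3C, 1H → 0 − 1 = -1
C3: 3C, 1O → 0 + 1 = +1
C4: 3C, 1H → 0 − 1 = -1
C5: 3C, 1H → 0 − 1 = -1
C6: 2C, 1O, 1F → 0 + 1 + 1 = +2
Sum = -2 − 1 + 1 − 1 − 1 + 2 = -2.

-2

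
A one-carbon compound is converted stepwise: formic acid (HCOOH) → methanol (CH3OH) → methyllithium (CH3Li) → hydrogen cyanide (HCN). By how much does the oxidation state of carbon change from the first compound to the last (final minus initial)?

0

Carbon oxidation states along the series — formic acid: +2, methanol: -2, methyllithium: -4, hydrogen cyanide: +2.
Net change = +2 − (+2) = 0.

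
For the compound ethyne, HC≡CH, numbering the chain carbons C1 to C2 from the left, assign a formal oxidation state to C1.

-1

Count +1 for every bond to an atom more electronegative than carbon and −1 for every bond to one less electronegative; C–C bonds are 0.
C1 has one bond to H (-1), a triple bond to C (3×0 = 0).
Oxidation state = -1 + 0 = -1.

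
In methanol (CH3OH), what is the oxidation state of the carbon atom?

Each bond to a more electronegative atom (O, N, halogen) counts +1, each bond to a less electronegative atom (H, metal, B, Si) counts −1, and each C–C bond counts 0.
The carbon has one bond to H (-1), one bond to H (-1), one bond to H (-1), one bond to O (+1).
Oxidation state = -1 − 1 − 1 + 1 = -2.

-2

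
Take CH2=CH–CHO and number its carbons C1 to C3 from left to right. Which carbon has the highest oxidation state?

C3

Assign +1 per bond to O/N/halogen, −1 per bond to H or an electropositive element, and 0 per bond to carbon. Tallying each carbon:
C1: 2C, 2H → 0 − 2 = -2
C2: 3C, 1H → 0 − 1 = -1
C3: 1C, 1H, 2O → 0 − 1 + 2 = +1
The most oxidised carbon is C3 at +1.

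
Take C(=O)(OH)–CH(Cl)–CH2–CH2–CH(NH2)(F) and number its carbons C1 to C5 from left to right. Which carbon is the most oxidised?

C1

Tallying each carbon's bonds:
C1: 1C, 3O → 0 + 3 = +3
C2: 2C, 1H, 1Cl → 0 − 1 + 1 = 0
C3: 2C, 2H → 0 − 2 = -2
C4: 2C, 2H → 0 − 2 = -2
C5: 1C, 1H, 1N, 1F → 0 − 1 + 1 + 1 = +1
The most oxidised carbon is C1 at +3.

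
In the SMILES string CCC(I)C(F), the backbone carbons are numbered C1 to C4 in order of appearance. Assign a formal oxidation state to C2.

-2

Each bond to a more electronegative atom (O, N, halogen) counts +1, each bond to a less electronegative atom (H, metal, B, Si) counts −1, and each C–C bond counts 0.
C2 has one bond to C (0), one bond to C (0), one bond to H (-1), one bond to H (-1).
Oxidation state = 0 + 0 − 1 − 1 = -2.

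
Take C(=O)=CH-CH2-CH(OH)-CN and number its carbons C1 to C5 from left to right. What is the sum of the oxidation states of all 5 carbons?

+2

Bonds to more-electronegative neighbours contribute +1 each, bonds to H or metals contribute −1 each, and C–C bonds contribute 0. Tallying each carbon:
C1: 2C, 2O → 0 + 2 = +2
C2: 3C, 1H → 0 − 1 = -1
C3: 2C, 2H → 0 − 2 = -2
C4: 2C, 1H, 1O → 0 − 1 + 1 = 0
C5: 1C, 3N → 0 + 3 = +3
Sum = +2 − 1 − 2 + 0 + 3 = +2.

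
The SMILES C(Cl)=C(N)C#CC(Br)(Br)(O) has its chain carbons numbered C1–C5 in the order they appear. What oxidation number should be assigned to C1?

0

Count +1 for every bond to an atom more electronegative than carbon and −1 for every bond to one less electronegative; C–C bonds are 0.
C1 has a double bond to C (2×0 = 0), one bond to Cl (+1), one bond to H (-1).
Oxidation state = 0 + 1 − 1 = 0.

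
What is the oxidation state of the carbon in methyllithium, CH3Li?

Assign +1 per bond to O/N/halogen, −1 per bond to H or an electropositive element, and 0 per bond to carbon.
The carbon has one bond to H (-1), one bond to H (-1), one bond to H (-1), one bond to Li (-1).
Oxidation state = -1 − 1 − 1 − 1 = -4.

-4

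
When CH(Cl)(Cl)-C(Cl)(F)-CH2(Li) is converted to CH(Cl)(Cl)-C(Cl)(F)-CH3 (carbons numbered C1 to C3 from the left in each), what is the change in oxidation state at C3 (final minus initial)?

0

Before: C3 has 1 bond to C, 2 bonds to H, 1 bond to Li → oxidation state -3.
After: C3 has 1 bond to C, 3 bonds to H → oxidation state -3.
Δ = -3 − (-3) = 0, so no net redox change at C3.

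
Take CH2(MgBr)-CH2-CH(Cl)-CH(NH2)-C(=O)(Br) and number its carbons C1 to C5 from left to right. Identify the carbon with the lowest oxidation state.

Tallying each carbon's bonds:
C1: 1C, 2H, 1Mg → 0 − 2 − 1 = -3
C2: 2C, 2H → 0 − 2 = -2
C3: 2C, 1H, 1Cl → 0 − 1 + 1 = 0
C4: 2C, 1H, 1N → 0 − 1 + 1 = 0
C5: 1C, 2O, 1Br → 0 + 2 + 1 = +3
The most reduced carbon is C1 at -3.

C1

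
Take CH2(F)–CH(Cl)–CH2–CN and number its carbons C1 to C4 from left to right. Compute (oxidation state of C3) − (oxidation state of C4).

-5

C3: 2C, 2H → 0 − 2 = -2
C4: 1C, 3N → 0 + 3 = +3
Difference: -2 − (+3) = -5.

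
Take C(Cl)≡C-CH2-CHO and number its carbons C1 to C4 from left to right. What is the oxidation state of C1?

C1 has a triple bond to C (3×0 = 0), one bond to Cl (+1).
Oxidation state = 0 + 1 = +1.

+1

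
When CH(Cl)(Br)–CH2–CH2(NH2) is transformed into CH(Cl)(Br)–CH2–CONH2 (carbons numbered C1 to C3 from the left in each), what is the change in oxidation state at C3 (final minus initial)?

+4

Before: C3 has 1 bond to C, 2 bonds to H, 1 bond to N → oxidation state -1.
After: C3 has 1 bond to C, 2 bonds to O, 1 bond to N → oxidation state +3.
Δ = +3 − (-1) = +4, so this is an oxidation at C3.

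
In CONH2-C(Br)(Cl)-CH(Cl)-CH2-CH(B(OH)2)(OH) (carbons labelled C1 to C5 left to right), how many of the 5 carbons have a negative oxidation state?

2

Assign +1 per bond to O/N/halogen, −1 per bond to H or an electropositive element, and 0 per bond to carbon. Tallying each carbon:
C1: 1C, 2O, 1N → 0 + 2 + 1 = +3
C2: 2C, 1Cl, 1Br → 0 + 1 + 1 = +2
C3: 2C, 1H, 1Cl → 0 − 1 + 1 = 0
C4: 2C, 2H → 0 − 2 = -2
C5: 1C, 1H, 1O, 1B → 0 − 1 + 1 − 1 = -1
2 carbons (C4, C5) meet the condition.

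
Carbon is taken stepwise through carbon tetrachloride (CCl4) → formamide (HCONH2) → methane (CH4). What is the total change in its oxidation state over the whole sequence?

Carbon oxidation states along the series — carbon tetrachloride: +4, formamide: +2, methane: -4.
Net change = -4 − (+4) = -8.

-8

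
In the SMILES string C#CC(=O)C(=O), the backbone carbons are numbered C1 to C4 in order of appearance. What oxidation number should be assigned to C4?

C4 has one bond to C (0), a double bond to O (2×+1 = +2), one bond to H (-1).
Oxidation state = 0 + 2 − 1 = +1.

+1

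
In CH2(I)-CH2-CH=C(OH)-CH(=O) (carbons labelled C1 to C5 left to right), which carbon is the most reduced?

C2

Count +1 for every bond to an atom more electronegative than carbon and −1 for every bond to one less electronegative; C–C bonds are 0. Tallying each carbon:
C1: 1C, 2H, 1I → 0 − 2 + 1 = -1
C2: 2C, 2H → 0 − 2 = -2
C3: 3C, 1H → 0 − 1 = -1
C4: 3C, 1O → 0 + 1 = +1
C5: 1C, 1H, 2O → 0 − 1 + 2 = +1
The most reduced carbon is C2 at -2.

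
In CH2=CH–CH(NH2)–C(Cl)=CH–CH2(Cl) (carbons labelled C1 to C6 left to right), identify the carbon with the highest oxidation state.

Assign +1 per bond to O/N/halogen, −1 per bond to H or an electropositive element, and 0 per bond to carbon. Tallying each carbon:
C1: 2C, 2H → 0 − 2 = -2
C2: 3C, 1H → 0 − 1 = -1
C3: 2C, 1H, 1N → 0 − 1 + 1 = 0
C4: 3C, 1Cl → 0 + 1 = +1
C5: 3C, 1H → 0 − 1 = -1
C6: 1C, 2H, 1Cl → 0 − 2 + 1 = -1
The most oxidised carbon is C4 at +1.

C4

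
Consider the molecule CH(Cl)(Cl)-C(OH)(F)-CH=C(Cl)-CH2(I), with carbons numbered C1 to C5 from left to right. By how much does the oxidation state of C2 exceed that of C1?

+1

C2: 2C, 1O, 1F → 0 + 1 + 1 = +2
C1: 1C, 1H, 2Cl → 0 − 1 + 2 = +1
Difference: +2 − (+1) = +1.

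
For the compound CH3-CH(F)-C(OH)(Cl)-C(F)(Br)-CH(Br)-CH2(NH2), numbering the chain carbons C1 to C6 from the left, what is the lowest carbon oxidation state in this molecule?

-3

Tallying each carbon's bonds:
C1: 1C, 3H → 0 − 3 = -3
C2: 2C, 1H, 1F → 0 − 1 + 1 = 0
C3: 2C, 1O, 1Cl → 0 + 1 + 1 = +2
C4: 2C, 1F, 1Br → 0 + 1 + 1 = +2
C5: 2C, 1H, 1Br → 0 − 1 + 1 = 0
C6: 1C, 2H, 1N → 0 − 2 + 1 = -1
The lowest value is -3.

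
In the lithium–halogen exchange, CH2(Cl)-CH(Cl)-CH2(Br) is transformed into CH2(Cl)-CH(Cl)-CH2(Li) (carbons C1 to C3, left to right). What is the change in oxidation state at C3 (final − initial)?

Before: C3 has 1 bond to C, 2 bonds to H, 1 bond to Br → oxidation state -1.
After: C3 has 1 bond to C, 2 bonds to H, 1 bond to Li → oxidation state -3.
Δ = -3 − (-1) = -2, so this is a reduction at C3.

-2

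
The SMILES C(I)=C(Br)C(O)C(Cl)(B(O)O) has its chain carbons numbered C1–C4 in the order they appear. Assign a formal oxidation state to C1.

C1 has a double bond to C (2×0 = 0), one bond to H (-1), one bond to I (+1).
Oxidation state = 0 − 1 + 1 = 0.

0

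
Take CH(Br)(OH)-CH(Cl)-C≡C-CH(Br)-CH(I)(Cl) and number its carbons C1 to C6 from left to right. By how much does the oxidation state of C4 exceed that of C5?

0

C4: 4C → 0 = 0
C5: 2C, 1H, 1Br → 0 − 1 + 1 = 0
Difference: 0 − (0) = 0.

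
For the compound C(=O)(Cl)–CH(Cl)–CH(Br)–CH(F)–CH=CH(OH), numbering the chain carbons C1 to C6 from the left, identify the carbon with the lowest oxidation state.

C5

Count +1 for every bond to an atom more electronegative than carbon and −1 for every bond to one less electronegative; C–C bonds are 0. Tallying each carbon:
C1: 1C, 2O, 1Cl → 0 + 2 + 1 = +3
C2: 2C, 1H, 1Cl → 0 − 1 + 1 = 0
C3: 2C, 1H, 1Br → 0 − 1 + 1 = 0
C4: 2C, 1H, 1F → 0 − 1 + 1 = 0
C5: 3C, 1H → 0 − 1 = -1
C6: 2C, 1H, 1O → 0 − 1 + 1 = 0
The most reduced carbon is C5 at -1.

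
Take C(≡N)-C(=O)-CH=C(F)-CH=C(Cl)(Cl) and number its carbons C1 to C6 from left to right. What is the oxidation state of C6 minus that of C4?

+1

C6: 2C, 2Cl → 0 + 2 = +2
C4: 3C, 1F → 0 + 1 = +1
Difference: +2 − (+1) = +1.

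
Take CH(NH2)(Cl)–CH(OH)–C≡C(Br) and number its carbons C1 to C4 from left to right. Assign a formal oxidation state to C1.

+1

C1 has one bond to C (0), one bond to N (+1), one bond to Cl (+1), one bond to H (-1).
Oxidation state = 0 + 1 + 1 − 1 = +1.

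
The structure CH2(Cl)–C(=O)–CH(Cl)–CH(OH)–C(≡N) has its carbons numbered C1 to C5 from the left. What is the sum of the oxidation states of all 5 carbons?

+4

Bonds to more-electronegative neighbours contribute +1 each, bonds to H or metals contribute −1 each, and C–C bonds contribute 0. Tallying each carbon:
C1: 1C, 2H, 1Cl → 0 − 2 + 1 = -1
C2: 2C, 2O → 0 + 2 = +2
C3: 2C, 1H, 1Cl → 0 − 1 + 1 = 0
C4: 2C, 1H, 1O → 0 − 1 + 1 = 0
C5: 1C, 3N → 0 + 3 = +3
Sum = -1 + 2 + 0 + 0 + 3 = +4.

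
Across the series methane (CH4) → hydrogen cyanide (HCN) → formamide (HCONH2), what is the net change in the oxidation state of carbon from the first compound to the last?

+6

Carbon oxidation states along the series — methane: -4, hydrogen cyanide: +2, formamide: +2.
Net change = +2 − (-4) = +6.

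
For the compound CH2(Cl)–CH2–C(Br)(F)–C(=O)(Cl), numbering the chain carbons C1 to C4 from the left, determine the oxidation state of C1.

-1

Each bond to a more electronegative atom (O, N, halogen) counts +1, each bond to a less electronegative atom (H, metal, B, Si) counts −1, and each C–C bond counts 0.
C1 has one bond to C (0), one bond to Cl (+1), one bond to H (-1), one bond to H (-1).
Oxidation state = 0 + 1 − 1 − 1 = -1.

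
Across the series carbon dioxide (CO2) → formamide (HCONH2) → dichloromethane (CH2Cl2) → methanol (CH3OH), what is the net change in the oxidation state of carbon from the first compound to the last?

-6

Carbon oxidation states along the series — carbon dioxide: +4, formamide: +2, dichloromethane: 0, methanol: -2.
Net change = -2 − (+4) = -6.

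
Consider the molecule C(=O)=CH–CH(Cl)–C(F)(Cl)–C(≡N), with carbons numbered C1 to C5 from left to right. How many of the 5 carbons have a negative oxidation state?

1

Count +1 for every bond to an atom more electronegative than carbon and −1 for every bond to one less electronegative; C–C bonds are 0. Tallying each carbon:
C1: 2C, 2O → 0 + 2 = +2
C2: 3C, 1H → 0 − 1 = -1
C3: 2C, 1H, 1Cl → 0 − 1 + 1 = 0
C4: 2C, 1F, 1Cl → 0 + 1 + 1 = +2
C5: 1C, 3N → 0 + 3 = +3
1 carbon (C2) meets the condition.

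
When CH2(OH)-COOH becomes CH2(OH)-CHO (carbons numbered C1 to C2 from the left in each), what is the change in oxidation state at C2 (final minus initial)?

Before: C2 has 1 bond to C, 3 bonds to O → oxidation state +3.
After: C2 has 1 bond to C, 1 bond to H, 2 bonds to O → oxidation state +1.
Δ = +1 − (+3) = -2, so this is a reduction at C2.

-2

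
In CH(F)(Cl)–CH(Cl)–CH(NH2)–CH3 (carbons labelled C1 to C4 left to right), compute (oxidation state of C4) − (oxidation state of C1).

C4: 1C, 3H → 0 − 3 = -3
C1: 1C, 1H, 1F, 1Cl → 0 − 1 + 1 + 1 = +1
Difference: -3 − (+1) = -4.

-4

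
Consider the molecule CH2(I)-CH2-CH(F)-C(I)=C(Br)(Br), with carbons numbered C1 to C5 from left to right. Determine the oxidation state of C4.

+1

Bonds to more-electronegative neighbours contribute +1 each, bonds to H or metals contribute −1 each, and C–C bonds contribute 0.
C4 has one bond to C (0), a double bond to C (2×0 = 0), one bond to I (+1).
Oxidation state = 0 + 0 + 1 = +1.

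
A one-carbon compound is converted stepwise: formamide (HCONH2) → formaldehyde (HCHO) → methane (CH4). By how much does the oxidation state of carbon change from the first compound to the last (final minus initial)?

-6

Carbon oxidation states along the series — formamide: +2, formaldehyde: 0, methane: -4.
Net change = -4 − (+2) = -6.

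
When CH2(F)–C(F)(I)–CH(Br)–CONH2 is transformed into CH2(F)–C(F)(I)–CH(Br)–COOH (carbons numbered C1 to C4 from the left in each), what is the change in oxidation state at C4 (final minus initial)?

Before: C4 has 1 bond to C, 2 bonds to O, 1 bond to N → oxidation state +3.
After: C4 has 1 bond to C, 3 bonds to O → oxidation state +3.
Δ = +3 − (+3) = 0, so no net redox change at C4.

0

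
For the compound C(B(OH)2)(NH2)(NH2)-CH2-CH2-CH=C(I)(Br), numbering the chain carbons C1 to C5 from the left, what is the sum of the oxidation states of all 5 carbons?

Tallying each carbon's bonds:
C1: 1C, 2N, 1B → 0 + 2 − 1 = +1
C2: 2C, 2H → 0 − 2 = -2
C3: 2C, 2H → 0 − 2 = -2
C4: 3C, 1H → 0 − 1 = -1
C5: 2C, 1Br, 1I → 0 + 1 + 1 = +2
Sum = +1 − 2 − 2 − 1 + 2 = -2.

-2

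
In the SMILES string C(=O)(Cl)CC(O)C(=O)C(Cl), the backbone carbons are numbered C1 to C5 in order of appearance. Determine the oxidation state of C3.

0

C3 has one bond to C (0), one bond to C (0), one bond to O (+1), one bond to H (-1).
Oxidation state = 0 + 0 + 1 − 1 = 0.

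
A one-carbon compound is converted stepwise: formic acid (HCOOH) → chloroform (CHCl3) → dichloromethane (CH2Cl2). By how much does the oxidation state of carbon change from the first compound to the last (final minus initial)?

Carbon oxidation states along the series — formic acid: +2, chloroform: +2, dichloromethane: 0.
Net change = 0 − (+2) = -2.

-2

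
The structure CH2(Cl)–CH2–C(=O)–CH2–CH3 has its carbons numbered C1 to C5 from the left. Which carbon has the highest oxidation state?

Assign +1 per bond to O/N/halogen, −1 per bond to H or an electropositive element, and 0 per bond to carbon. Tallying each carbon:
C1: 1C, 2H, 1Cl → 0 − 2 + 1 = -1
C2: 2C, 2H → 0 − 2 = -2
C3: 2C, 2O → 0 + 2 = +2
C4: 2C, 2H → 0 − 2 = -2
C5: 1C, 3H → 0 − 3 = -3
The most oxidised carbon is C3 at +2.

C3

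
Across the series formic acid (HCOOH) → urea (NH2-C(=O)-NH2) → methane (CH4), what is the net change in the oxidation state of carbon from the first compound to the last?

-6

Carbon oxidation states along the series — formic acid: +2, urea: +4, methane: -4.
Net change = -4 − (+2) = -6.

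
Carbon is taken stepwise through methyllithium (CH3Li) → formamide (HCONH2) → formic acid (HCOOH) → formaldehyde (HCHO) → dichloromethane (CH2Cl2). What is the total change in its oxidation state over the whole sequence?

Carbon oxidation states along the series — methyllithium: -4, formamide: +2, formic acid: +2, formaldehyde: 0, dichloromethane: 0.
Net change = 0 − (-4) = +4.

+4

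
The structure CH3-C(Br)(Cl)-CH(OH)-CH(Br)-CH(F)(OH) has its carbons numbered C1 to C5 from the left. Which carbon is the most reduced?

C1

Each bond to a more electronegative atom (O, N, halogen) counts +1, each bond to a less electronegative atom (H, metal, B, Si) counts −1, and each C–C bond counts 0. Tallying each carbon:
C1: 1C, 3H → 0 − 3 = -3
C2: 2C, 1Cl, 1Br → 0 + 1 + 1 = +2
C3: 2C, 1H, 1O → 0 − 1 + 1 = 0
C4: 2C, 1H, 1Br → 0 − 1 + 1 = 0
C5: 1C, 1H, 1O, 1F → 0 − 1 + 1 + 1 = +1
The most reduced carbon is C1 at -3.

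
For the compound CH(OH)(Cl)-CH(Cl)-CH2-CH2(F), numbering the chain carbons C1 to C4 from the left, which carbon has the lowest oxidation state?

C3

Each bond to a more electronegative atom (O, N, halogen) counts +1, each bond to a less electronegative atom (H, metal, B, Si) counts −1, and each C–C bond counts 0. Tallying each carbon:
C1: 1C, 1H, 1O, 1Cl → 0 − 1 + 1 + 1 = +1
C2: 2C, 1H, 1Cl → 0 − 1 + 1 = 0
C3: 2C, 2H → 0 − 2 = -2
C4: 1C, 2H, 1F → 0 − 2 + 1 = -1
The most reduced carbon is C3 at -2.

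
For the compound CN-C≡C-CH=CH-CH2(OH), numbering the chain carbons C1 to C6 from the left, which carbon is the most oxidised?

Tallying each carbon's bonds:
C1: 1C, 3N → 0 + 3 = +3
C2: 4C → 0 = 0
C3: 4C → 0 = 0
C4: 3C, 1H → 0 − 1 = -1
C5: 3C, 1H → 0 − 1 = -1
C6: 1C, 2H, 1O → 0 − 2 + 1 = -1
The most oxidised carbon is C1 at +3.

C1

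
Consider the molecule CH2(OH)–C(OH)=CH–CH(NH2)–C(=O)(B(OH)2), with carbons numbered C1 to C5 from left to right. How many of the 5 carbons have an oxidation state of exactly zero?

1

Tallying each carbon's bonds:
C1: 1C, 2H, 1O → 0 − 2 + 1 = -1
C2: 3C, 1O → 0 + 1 = +1
C3: 3C, 1H → 0 − 1 = -1
C4: 2C, 1H, 1N → 0 − 1 + 1 = 0
C5: 1C, 2O, 1B → 0 + 2 − 1 = +1
1 carbon (C4) meets the condition.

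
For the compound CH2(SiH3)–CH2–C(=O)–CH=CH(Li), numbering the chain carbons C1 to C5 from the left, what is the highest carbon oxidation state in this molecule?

+2

Tallying each carbon's bonds:
C1: 1C, 2H, 1Si → 0 − 2 − 1 = -3
C2: 2C, 2H → 0 − 2 = -2
C3: 2C, 2O → 0 + 2 = +2
C4: 3C, 1H → 0 − 1 = -1
C5: 2C, 1H, 1Li → 0 − 1 − 1 = -2
The highest value is +2.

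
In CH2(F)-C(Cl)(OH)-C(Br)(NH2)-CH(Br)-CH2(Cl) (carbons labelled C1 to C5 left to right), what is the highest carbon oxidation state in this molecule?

Count +1 for every bond to an atom more electronegative than carbon and −1 for every bond to one less electronegative; C–C bonds are 0. Tallying each carbon:
C1: 1C, 2H, 1F → 0 − 2 + 1 = -1
C2: 2C, 1O, 1Cl → 0 + 1 + 1 = +2
C3: 2C, 1N, 1Br → 0 + 1 + 1 = +2
C4: 2C, 1H, 1Br → 0 − 1 + 1 = 0
C5: 1C, 2H, 1Cl → 0 − 2 + 1 = -1
The highest value is +2.

+2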